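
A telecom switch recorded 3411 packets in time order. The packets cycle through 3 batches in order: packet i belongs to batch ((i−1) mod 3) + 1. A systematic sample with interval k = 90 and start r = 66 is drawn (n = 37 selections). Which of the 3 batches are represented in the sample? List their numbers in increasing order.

Consecutive selections differ by k = 90, so their batch numbers differ by 90 mod 3 = 0.
gcd(90, 3) = 3, so the sample visits 3/3 = 1 distinct residues mod 3.
Start 66 is batch 3; the batches hit are 3.

3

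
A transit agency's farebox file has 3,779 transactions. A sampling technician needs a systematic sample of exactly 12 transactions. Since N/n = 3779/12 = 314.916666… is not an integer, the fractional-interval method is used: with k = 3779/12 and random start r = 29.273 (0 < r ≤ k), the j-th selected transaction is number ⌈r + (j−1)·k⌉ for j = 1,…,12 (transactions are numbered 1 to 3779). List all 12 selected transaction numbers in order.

j=1: r + 0k = 29.273 → ⌈·⌉ = 30
j=2: r + 1k = 344.189666… → ⌈·⌉ = 345
j=3: r + 2k = 659.106333… → ⌈·⌉ = 660
j=4: r + 3k = 974.023 → ⌈·⌉ = 975
j=5: r + 4k = 1288.939666… → ⌈·⌉ = 1289
j=6: r + 5k = 1603.856333… → ⌈·⌉ = 1604
j=7: r + 6k = 1918.773 → ⌈·⌉ = 1919
j=8: r + 7k = 2233.689666… → ⌈·⌉ = 2234
j=9: r + 8k = 2548.606333… → ⌈·⌉ = 2549
j=10: r + 9k = 2863.523 → ⌈·⌉ = 2864
j=11: r + 10k = 3178.439666… → ⌈·⌉ = 3179
j=12: r + 11k = 3493.356333… → ⌈·⌉ = 3494

30, 345, 660, 975, 1289, 1604, 1919, 2234, 2549, 2864, 3179, 3494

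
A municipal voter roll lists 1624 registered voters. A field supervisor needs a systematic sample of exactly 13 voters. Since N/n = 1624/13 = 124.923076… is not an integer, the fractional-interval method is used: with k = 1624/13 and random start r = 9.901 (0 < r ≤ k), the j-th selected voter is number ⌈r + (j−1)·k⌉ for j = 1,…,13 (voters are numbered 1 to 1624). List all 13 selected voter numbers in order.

10, 135, 260, 385, 510, 635, 760, 885, 1010, 1135, 1260, 1385, 1509

j=1: r + 0k = 9.901 → ⌈·⌉ = 10
j=2: r + 1k = 134.824076… → ⌈·⌉ = 135
j=3: r + 2k = 259.747153… → ⌈·⌉ = 260
j=4: r + 3k = 384.670230… → ⌈·⌉ = 385
j=5: r + 4k = 509.593307… → ⌈·⌉ = 510
j=6: r + 5k = 634.516384… → ⌈·⌉ = 635
j=7: r + 6k = 759.439461… → ⌈·⌉ = 760
j=8: r + 7k = 884.362538… → ⌈·⌉ = 885
j=9: r + 8k = 1009.285615… → ⌈·⌉ = 1010
j=10: r + 9k = 1134.208692… → ⌈·⌉ = 1135
j=11: r + 10k = 1259.131769… → ⌈·⌉ = 1260
j=12: r + 11k = 1384.054846… → ⌈·⌉ = 1385
j=13: r + 12k = 1508.977923… → ⌈·⌉ = 1509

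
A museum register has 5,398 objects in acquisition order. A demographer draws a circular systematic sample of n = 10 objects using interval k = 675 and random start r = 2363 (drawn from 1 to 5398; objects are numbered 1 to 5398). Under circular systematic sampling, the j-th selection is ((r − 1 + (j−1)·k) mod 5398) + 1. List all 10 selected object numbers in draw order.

2363, 3038, 3713, 4388, 5063, 340, 1015, 1690, 2365, 3040

Selection 1: 2363
Selection 2: 2363 + 675 = 3038
Selection 3: 3038 + 675 = 3713
Selection 4: 3713 + 675 = 4388
Selection 5: 4388 + 675 = 5063
Selection 6: 5063 + 675 = 5738 → 5738 − 5398 = 340
Selection 7: 340 + 675 = 1015
Selection 8: 1015 + 675 = 1690
Selection 9: 1690 + 675 = 2365
Selection 10: 2365 + 675 = 3040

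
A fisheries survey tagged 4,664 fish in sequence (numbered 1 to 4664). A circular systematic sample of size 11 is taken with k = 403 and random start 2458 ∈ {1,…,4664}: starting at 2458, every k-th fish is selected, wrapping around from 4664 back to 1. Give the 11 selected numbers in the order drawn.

Selection 1: 2458
Selection 2: 2458 + 403 = 2861
Selection 3: 2861 + 403 = 3264
Selection 4: 3264 + 403 = 3667
Selection 5: 3667 + 403 = 4070
Selection 6: 4070 + 403 = 4473
Selection 7: 4473 + 403 = 4876 → 4876 − 4664 = 212
Selection 8: 212 + 403 = 615
Selection 9: 615 + 403 = 1018
Selection 10: 1018 + 403 = 1421
Selection 11: 1421 + 403 = 1824

2458, 2861, 3264, 3667, 4070, 4473, 212, 615, 1018, 1421, 1824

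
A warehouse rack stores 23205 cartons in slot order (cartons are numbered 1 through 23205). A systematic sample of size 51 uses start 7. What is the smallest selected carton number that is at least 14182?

k = 23205/51 = 455
Steps past start: ⌈(14182 − 7)/455⌉ = ⌈14175/455⌉ = 32
Selected carton: 7 + 32×455 = 14567

14567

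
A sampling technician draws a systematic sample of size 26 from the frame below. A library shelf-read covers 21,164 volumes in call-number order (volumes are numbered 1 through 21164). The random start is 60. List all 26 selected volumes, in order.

k = N/n = 21164/26 = 814
volume 1: 60
volume 2: 60 + 814 = 874
volume 3: 874 + 814 = 1688
volume 4: 1688 + 814 = 2502
volume 5: 2502 + 814 = 3316
volume 6: 3316 + 814 = 4130
volume 7: 4130 + 814 = 4944
volume 8: 4944 + 814 = 5758
volume 9: 5758 + 814 = 6572
volume 10: 6572 + 814 = 7386
volume 11: 7386 + 814 = 8200
volume 12: 8200 + 814 = 9014
volume 13: 9014 + 814 = 9828
volume 14: 9828 + 814 = 10642
volume 15: 10642 + 814 = 11456
volume 16: 11456 + 814 = 12270
volume 17: 12270 + 814 = 13084
volume 18: 13084 + 814 = 13898
volume 19: 13898 + 814 = 14712
volume 20: 14712 + 814 = 15526
volume 21: 15526 + 814 = 16340
volume 22: 16340 + 814 = 17154
volume 23: 17154 + 814 = 17968
volume 24: 17968 + 814 = 18782
volume 25: 18782 + 814 = 19596
volume 26: 19596 + 814 = 20410

60, 874, 1688, 2502, 3316, 4130, 4944, 5758, 6572, 7386, 8200, 9014, 9828, 10642, 11456, 12270, 13084, 13898, 14712, 15526, 16340, 17154, 17968, 18782, 19596, 20410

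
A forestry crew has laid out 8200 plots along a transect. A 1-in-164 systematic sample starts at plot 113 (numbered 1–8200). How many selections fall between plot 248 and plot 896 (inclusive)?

4

k = 164
First selection ≥ 248: 113 + ⌈(248−113)/164⌉·164 = 113 + 1×164 = 277
Last selection ≤ 896: 113 + ⌊(896−113)/164⌋·164 = 113 + 4×164 = 769
Count = 4 − 1 + 1 = 4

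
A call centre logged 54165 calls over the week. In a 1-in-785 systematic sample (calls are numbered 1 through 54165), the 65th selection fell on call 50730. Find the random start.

490

k = 785
r = 50730 − (65−1)×785 = 50730 − 50240 = 490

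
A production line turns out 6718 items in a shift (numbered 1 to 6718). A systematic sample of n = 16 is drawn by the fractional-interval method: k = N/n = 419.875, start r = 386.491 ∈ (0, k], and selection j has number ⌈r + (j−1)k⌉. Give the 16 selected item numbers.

j=1: r + 0k = 386.491 → ⌈·⌉ = 387
j=2: r + 1k = 806.366 → ⌈·⌉ = 807
j=3: r + 2k = 1226.241 → ⌈·⌉ = 1227
j=4: r + 3k = 1646.116 → ⌈·⌉ = 1647
j=5: r + 4k = 2065.991 → ⌈·⌉ = 2066
j=6: r + 5k = 2485.866 → ⌈·⌉ = 2486
j=7: r + 6k = 2905.741 → ⌈·⌉ = 2906
j=8: r + 7k = 3325.616 → ⌈·⌉ = 3326
j=9: r + 8k = 3745.491 → ⌈·⌉ = 3746
j=10: r + 9k = 4165.366 → ⌈·⌉ = 4166
j=11: r + 10k = 4585.241 → ⌈·⌉ = 4586
j=12: r + 11k = 5005.116 → ⌈·⌉ = 5006
j=13: r + 12k = 5424.991 → ⌈·⌉ = 5425
j=14: r + 13k = 5844.866 → ⌈·⌉ = 5845
j=15: r + 14k = 6264.741 → ⌈·⌉ = 6265
j=16: r + 15k = 6684.616 → ⌈·⌉ = 6685

387, 807, 1227, 1647, 2066, 2486, 2906, 3326, 3746, 4166, 4586, 5006, 5425, 5845, 6265, 6685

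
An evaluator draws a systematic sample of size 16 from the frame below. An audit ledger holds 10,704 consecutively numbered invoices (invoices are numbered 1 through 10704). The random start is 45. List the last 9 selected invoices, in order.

k = N/n = 10704/16 = 669
8th selection = 45 + 7×669 = 4728
9th: 4728 + 669 = 5397
10th: 5397 + 669 = 6066
11th: 6066 + 669 = 6735
12th: 6735 + 669 = 7404
13th: 7404 + 669 = 8073
14th: 8073 + 669 = 8742
15th: 8742 + 669 = 9411
16th: 9411 + 669 = 10080

4728, 5397, 6066, 6735, 7404, 8073, 8742, 9411, 10080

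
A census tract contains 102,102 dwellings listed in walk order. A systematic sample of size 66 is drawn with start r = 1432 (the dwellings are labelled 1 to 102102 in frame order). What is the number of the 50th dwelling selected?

k = 102102/66 = 1547
50th selection = r + (50−1)·k = 1432 + 49×1547 = 1432 + 75803 = 77235

77235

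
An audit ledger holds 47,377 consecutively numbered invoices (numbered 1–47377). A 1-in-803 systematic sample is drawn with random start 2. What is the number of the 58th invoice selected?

45773

k = 803
58th selection = r + (58−1)·k = 2 + 57×803 = 2 + 45771 = 45773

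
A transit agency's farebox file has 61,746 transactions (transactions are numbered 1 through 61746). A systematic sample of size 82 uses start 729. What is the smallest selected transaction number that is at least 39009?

k = 61746/82 = 753
Steps past start: ⌈(39009 − 729)/753⌉ = ⌈38280/753⌉ = 51
Selected transaction: 729 + 51×753 = 39132

39132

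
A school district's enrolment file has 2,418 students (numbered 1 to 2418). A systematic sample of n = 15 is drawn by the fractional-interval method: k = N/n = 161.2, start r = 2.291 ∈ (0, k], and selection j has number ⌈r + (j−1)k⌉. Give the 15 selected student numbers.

j=1: r + 0k = 2.291 → ⌈·⌉ = 3
j=2: r + 1k = 163.491 → ⌈·⌉ = 164
j=3: r + 2k = 324.691 → ⌈·⌉ = 325
j=4: r + 3k = 485.891 → ⌈·⌉ = 486
j=5: r + 4k = 647.091 → ⌈·⌉ = 648
j=6: r + 5k = 808.291 → ⌈·⌉ = 809
j=7: r + 6k = 969.491 → ⌈·⌉ = 970
j=8: r + 7k = 1130.691 → ⌈·⌉ = 1131
j=9: r + 8k = 1291.891 → ⌈·⌉ = 1292
j=10: r + 9k = 1453.091 → ⌈·⌉ = 1454
j=11: r + 10k = 1614.291 → ⌈·⌉ = 1615
j=12: r + 11k = 1775.491 → ⌈·⌉ = 1776
j=13: r + 12k = 1936.691 → ⌈·⌉ = 1937
j=14: r + 13k = 2097.891 → ⌈·⌉ = 2098
j=15: r + 14k = 2259.091 → ⌈·⌉ = 2260

3, 164, 325, 486, 648, 809, 970, 1131, 1292, 1454, 1615, 1776, 1937, 2098, 2260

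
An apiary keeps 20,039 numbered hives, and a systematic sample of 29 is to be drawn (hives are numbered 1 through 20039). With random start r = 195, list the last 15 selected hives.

k = N/n = 20039/29 = 691
15th selection = 195 + 14×691 = 9869
16th: 9869 + 691 = 10560
17th: 10560 + 691 = 11251
18th: 11251 + 691 = 11942
19th: 11942 + 691 = 12633
20th: 12633 + 691 = 13324
21st: 13324 + 691 = 14015
22nd: 14015 + 691 = 14706
23rd: 14706 + 691 = 15397
24th: 15397 + 691 = 16088
25th: 16088 + 691 = 16779
26th: 16779 + 691 = 17470
27th: 17470 + 691 = 18161
28th: 18161 + 691 = 18852
29th: 18852 + 691 = 19543

9869, 10560, 11251, 11942, 12633, 13324, 14015, 14706, 15397, 16088, 16779, 17470, 18161, 18852, 19543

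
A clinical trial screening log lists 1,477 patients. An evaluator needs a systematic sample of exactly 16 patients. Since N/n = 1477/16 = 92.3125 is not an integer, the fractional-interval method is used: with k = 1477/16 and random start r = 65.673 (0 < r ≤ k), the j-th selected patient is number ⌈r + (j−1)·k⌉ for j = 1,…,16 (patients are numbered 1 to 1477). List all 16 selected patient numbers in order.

66, 158, 251, 343, 435, 528, 620, 712, 805, 897, 989, 1082, 1174, 1266, 1359, 1451

j=1: r + 0k = 65.673 → ⌈·⌉ = 66
j=2: r + 1k = 157.9855 → ⌈·⌉ = 158
j=3: r + 2k = 250.298 → ⌈·⌉ = 251
j=4: r + 3k = 342.6105 → ⌈·⌉ = 343
j=5: r + 4k = 434.923 → ⌈·⌉ = 435
j=6: r + 5k = 527.2355 → ⌈·⌉ = 528
j=7: r + 6k = 619.548 → ⌈·⌉ = 620
j=8: r + 7k = 711.8605 → ⌈·⌉ = 712
j=9: r + 8k = 804.173 → ⌈·⌉ = 805
j=10: r + 9k = 896.4855 → ⌈·⌉ = 897
j=11: r + 10k = 988.798 → ⌈·⌉ = 989
j=12: r + 11k = 1081.1105 → ⌈·⌉ = 1082
j=13: r + 12k = 1173.423 → ⌈·⌉ = 1174
j=14: r + 13k = 1265.7355 → ⌈·⌉ = 1266
j=15: r + 14k = 1358.048 → ⌈·⌉ = 1359
j=16: r + 15k = 1450.3605 → ⌈·⌉ = 1451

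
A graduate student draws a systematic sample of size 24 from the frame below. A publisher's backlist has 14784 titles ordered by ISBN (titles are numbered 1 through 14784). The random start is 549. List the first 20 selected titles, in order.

549, 1165, 1781, 2397, 3013, 3629, 4245, 4861, 5477, 6093, 6709, 7325, 7941, 8557, 9173, 9789, 10405, 11021, 11637, 12253

k = N/n = 14784/24 = 616
title 1: 549
title 2: 549 + 616 = 1165
title 3: 1165 + 616 = 1781
title 4: 1781 + 616 = 2397
title 5: 2397 + 616 = 3013
title 6: 3013 + 616 = 3629
title 7: 3629 + 616 = 4245
title 8: 4245 + 616 = 4861
title 9: 4861 + 616 = 5477
title 10: 5477 + 616 = 6093
title 11: 6093 + 616 = 6709
title 12: 6709 + 616 = 7325
title 13: 7325 + 616 = 7941
title 14: 7941 + 616 = 8557
title 15: 8557 + 616 = 9173
title 16: 9173 + 616 = 9789
title 17: 9789 + 616 = 10405
title 18: 10405 + 616 = 11021
title 19: 11021 + 616 = 11637
title 20: 11637 + 616 = 12253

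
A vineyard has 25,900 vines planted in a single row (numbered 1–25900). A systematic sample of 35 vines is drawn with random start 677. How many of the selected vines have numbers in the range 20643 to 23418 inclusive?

4

k = 25900/35 = 740
First selection ≥ 20643: 677 + ⌈(20643−677)/740⌉·740 = 677 + 27×740 = 20657
Last selection ≤ 23418: 677 + ⌊(23418−677)/740⌋·740 = 677 + 30×740 = 22877
Count = 30 − 27 + 1 = 4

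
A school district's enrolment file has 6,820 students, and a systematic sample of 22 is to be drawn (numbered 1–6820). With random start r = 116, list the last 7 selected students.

4766, 5076, 5386, 5696, 6006, 6316, 6626

k = N/n = 6820/22 = 310
16th selection = 116 + 15×310 = 4766
17th: 4766 + 310 = 5076
18th: 5076 + 310 = 5386
19th: 5386 + 310 = 5696
20th: 5696 + 310 = 6006
21st: 6006 + 310 = 6316
22nd: 6316 + 310 = 6626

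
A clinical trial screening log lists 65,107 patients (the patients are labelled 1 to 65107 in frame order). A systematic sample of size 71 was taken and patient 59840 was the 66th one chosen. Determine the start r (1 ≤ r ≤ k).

235

k = 65107/71 = 917
r = 59840 − (66−1)×917 = 59840 − 59605 = 235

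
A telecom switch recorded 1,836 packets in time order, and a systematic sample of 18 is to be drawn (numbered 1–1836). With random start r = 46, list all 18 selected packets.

46, 148, 250, 352, 454, 556, 658, 760, 862, 964, 1066, 1168, 1270, 1372, 1474, 1576, 1678, 1780

k = N/n = 1836/18 = 102
packet 1: 46
packet 2: 46 + 102 = 148
packet 3: 148 + 102 = 250
packet 4: 250 + 102 = 352
packet 5: 352 + 102 = 454
packet 6: 454 + 102 = 556
packet 7: 556 + 102 = 658
packet 8: 658 + 102 = 760
packet 9: 760 + 102 = 862
packet 10: 862 + 102 = 964
packet 11: 964 + 102 = 1066
packet 12: 1066 + 102 = 1168
packet 13: 1168 + 102 = 1270
packet 14: 1270 + 102 = 1372
packet 15: 1372 + 102 = 1474
packet 16: 1474 + 102 = 1576
packet 17: 1576 + 102 = 1678
packet 18: 1678 + 102 = 1780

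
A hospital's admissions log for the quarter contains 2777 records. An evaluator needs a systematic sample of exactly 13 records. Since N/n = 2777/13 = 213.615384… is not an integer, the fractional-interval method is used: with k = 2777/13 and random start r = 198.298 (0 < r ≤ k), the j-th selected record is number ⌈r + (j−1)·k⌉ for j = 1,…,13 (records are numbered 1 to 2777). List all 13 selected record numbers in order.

199, 412, 626, 840, 1053, 1267, 1480, 1694, 1908, 2121, 2335, 2549, 2762

j=1: r + 0k = 198.298 → ⌈·⌉ = 199
j=2: r + 1k = 411.913384… → ⌈·⌉ = 412
j=3: r + 2k = 625.528769… → ⌈·⌉ = 626
j=4: r + 3k = 839.144153… → ⌈·⌉ = 840
j=5: r + 4k = 1052.759538… → ⌈·⌉ = 1053
j=6: r + 5k = 1266.374923… → ⌈·⌉ = 1267
j=7: r + 6k = 1479.990307… → ⌈·⌉ = 1480
j=8: r + 7k = 1693.605692… → ⌈·⌉ = 1694
j=9: r + 8k = 1907.221076… → ⌈·⌉ = 1908
j=10: r + 9k = 2120.836461… → ⌈·⌉ = 2121
j=11: r + 10k = 2334.451846… → ⌈·⌉ = 2335
j=12: r + 11k = 2548.067230… → ⌈·⌉ = 2549
j=13: r + 12k = 2761.682615… → ⌈·⌉ = 2762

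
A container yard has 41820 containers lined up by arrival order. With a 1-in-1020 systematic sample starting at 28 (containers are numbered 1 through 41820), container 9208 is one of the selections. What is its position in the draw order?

k = 1020
position = (9208 − 28)/1020 + 1 = 9180/1020 + 1 = 9 + 1 = 10

10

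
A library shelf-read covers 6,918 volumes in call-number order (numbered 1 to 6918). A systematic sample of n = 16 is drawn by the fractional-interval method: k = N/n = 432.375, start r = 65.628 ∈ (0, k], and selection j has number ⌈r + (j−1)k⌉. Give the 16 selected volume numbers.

66, 499, 931, 1363, 1796, 2228, 2660, 3093, 3525, 3958, 4390, 4822, 5255, 5687, 6119, 6552

j=1: r + 0k = 65.628 → ⌈·⌉ = 66
j=2: r + 1k = 498.003 → ⌈·⌉ = 499
j=3: r + 2k = 930.378 → ⌈·⌉ = 931
j=4: r + 3k = 1362.753 → ⌈·⌉ = 1363
j=5: r + 4k = 1795.128 → ⌈·⌉ = 1796
j=6: r + 5k = 2227.503 → ⌈·⌉ = 2228
j=7: r + 6k = 2659.878 → ⌈·⌉ = 2660
j=8: r + 7k = 3092.253 → ⌈·⌉ = 3093
j=9: r + 8k = 3524.628 → ⌈·⌉ = 3525
j=10: r + 9k = 3957.003 → ⌈·⌉ = 3958
j=11: r + 10k = 4389.378 → ⌈·⌉ = 4390
j=12: r + 11k = 4821.753 → ⌈·⌉ = 4822
j=13: r + 12k = 5254.128 → ⌈·⌉ = 5255
j=14: r + 13k = 5686.503 → ⌈·⌉ = 5687
j=15: r + 14k = 6118.878 → ⌈·⌉ = 6119
j=16: r + 15k = 6551.253 → ⌈·⌉ = 6552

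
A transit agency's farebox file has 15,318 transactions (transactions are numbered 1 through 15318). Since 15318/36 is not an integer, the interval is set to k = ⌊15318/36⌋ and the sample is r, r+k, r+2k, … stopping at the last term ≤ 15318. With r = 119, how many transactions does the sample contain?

36

k = ⌊15318/36⌋ = 425
Achieved size = ⌊(15318 − 119)/425⌋ + 1 = ⌊15199/425⌋ + 1 = 35 + 1 = 36
(last selection: 119 + 35×425 = 14994 ≤ 15318; next would be 15419 > 15318)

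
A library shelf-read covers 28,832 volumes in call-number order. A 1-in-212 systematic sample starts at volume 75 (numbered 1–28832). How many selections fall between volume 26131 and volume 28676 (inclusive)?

k = 212
First selection ≥ 26131: 75 + ⌈(26131−75)/212⌉·212 = 75 + 123×212 = 26151
Last selection ≤ 28676: 75 + ⌊(28676−75)/212⌋·212 = 75 + 134×212 = 28483
Count = 134 − 123 + 1 = 12

12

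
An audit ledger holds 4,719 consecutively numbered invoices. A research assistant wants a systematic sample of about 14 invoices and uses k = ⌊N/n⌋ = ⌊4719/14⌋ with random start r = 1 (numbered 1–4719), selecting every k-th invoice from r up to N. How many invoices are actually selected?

k = ⌊4719/14⌋ = 337
Achieved size = ⌊(4719 − 1)/337⌋ + 1 = ⌊4718/337⌋ + 1 = 14 + 1 = 15
(last selection: 1 + 14×337 = 4719 ≤ 4719; next would be 5056 > 4719)

15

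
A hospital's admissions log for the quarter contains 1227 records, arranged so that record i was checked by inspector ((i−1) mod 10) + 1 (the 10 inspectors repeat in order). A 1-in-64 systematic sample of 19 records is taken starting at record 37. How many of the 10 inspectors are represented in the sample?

5

Consecutive selections differ by k = 64, so their inspector numbers differ by 64 mod 10 = 4.
gcd(64, 10) = 2, so the sample visits 10/2 = 5 distinct residues mod 10.
Start 37 is inspector 7; the inspectors hit are 1, 3, 5, 7, 9.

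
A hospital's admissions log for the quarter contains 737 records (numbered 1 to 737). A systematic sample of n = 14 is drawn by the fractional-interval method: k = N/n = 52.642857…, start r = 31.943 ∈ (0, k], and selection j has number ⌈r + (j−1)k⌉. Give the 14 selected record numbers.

j=1: r + 0k = 31.943 → ⌈·⌉ = 32
j=2: r + 1k = 84.585857… → ⌈·⌉ = 85
j=3: r + 2k = 137.228714… → ⌈·⌉ = 138
j=4: r + 3k = 189.871571… → ⌈·⌉ = 190
j=5: r + 4k = 242.514428… → ⌈·⌉ = 243
j=6: r + 5k = 295.157285… → ⌈·⌉ = 296
j=7: r + 6k = 347.800142… → ⌈·⌉ = 348
j=8: r + 7k = 400.443 → ⌈·⌉ = 401
j=9: r + 8k = 453.085857… → ⌈·⌉ = 454
j=10: r + 9k = 505.728714… → ⌈·⌉ = 506
j=11: r + 10k = 558.371571… → ⌈·⌉ = 559
j=12: r + 11k = 611.014428… → ⌈·⌉ = 612
j=13: r + 12k = 663.657285… → ⌈·⌉ = 664
j=14: r + 13k = 716.300142… → ⌈·⌉ = 717

32, 85, 138, 190, 243, 296, 348, 401, 454, 506, 559, 612, 664, 717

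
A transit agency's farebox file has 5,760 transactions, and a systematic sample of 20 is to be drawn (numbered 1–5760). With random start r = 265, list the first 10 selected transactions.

265, 553, 841, 1129, 1417, 1705, 1993, 2281, 2569, 2857

k = N/n = 5760/20 = 288
transaction 1: 265
transaction 2: 265 + 288 = 553
transaction 3: 553 + 288 = 841
transaction 4: 841 + 288 = 1129
transaction 5: 1129 + 288 = 1417
transaction 6: 1417 + 288 = 1705
transaction 7: 1705 + 288 = 1993
transaction 8: 1993 + 288 = 2281
transaction 9: 2281 + 288 = 2569
transaction 10: 2569 + 288 = 2857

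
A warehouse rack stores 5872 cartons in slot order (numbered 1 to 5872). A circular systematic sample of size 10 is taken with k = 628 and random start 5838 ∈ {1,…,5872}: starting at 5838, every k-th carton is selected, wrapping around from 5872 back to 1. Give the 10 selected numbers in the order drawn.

5838, 594, 1222, 1850, 2478, 3106, 3734, 4362, 4990, 5618

Selection 1: 5838
Selection 2: 5838 + 628 = 6466 → 6466 − 5872 = 594
Selection 3: 594 + 628 = 1222
Selection 4: 1222 + 628 = 1850
Selection 5: 1850 + 628 = 2478
Selection 6: 2478 + 628 = 3106
Selection 7: 3106 + 628 = 3734
Selection 8: 3734 + 628 = 4362
Selection 9: 4362 + 628 = 4990
Selection 10: 4990 + 628 = 5618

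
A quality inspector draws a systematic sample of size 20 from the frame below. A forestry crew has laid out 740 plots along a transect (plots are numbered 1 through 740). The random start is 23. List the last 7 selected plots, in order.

k = N/n = 740/20 = 37
14th selection = 23 + 13×37 = 504
15th: 504 + 37 = 541
16th: 541 + 37 = 578
17th: 578 + 37 = 615
18th: 615 + 37 = 652
19th: 652 + 37 = 689
20th: 689 + 37 = 726

504, 541, 578, 615, 652, 689, 726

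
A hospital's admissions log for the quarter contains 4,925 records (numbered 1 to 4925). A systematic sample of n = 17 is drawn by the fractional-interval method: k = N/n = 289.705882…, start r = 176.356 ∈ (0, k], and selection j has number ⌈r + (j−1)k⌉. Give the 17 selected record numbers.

177, 467, 756, 1046, 1336, 1625, 1915, 2205, 2495, 2784, 3074, 3364, 3653, 3943, 4233, 4522, 4812

j=1: r + 0k = 176.356 → ⌈·⌉ = 177
j=2: r + 1k = 466.061882… → ⌈·⌉ = 467
j=3: r + 2k = 755.767764… → ⌈·⌉ = 756
j=4: r + 3k = 1045.473647… → ⌈·⌉ = 1046
j=5: r + 4k = 1335.179529… → ⌈·⌉ = 1336
j=6: r + 5k = 1624.885411… → ⌈·⌉ = 1625
j=7: r + 6k = 1914.591294… → ⌈·⌉ = 1915
j=8: r + 7k = 2204.297176… → ⌈·⌉ = 2205
j=9: r + 8k = 2494.003058… → ⌈·⌉ = 2495
j=10: r + 9k = 2783.708941… → ⌈·⌉ = 2784
j=11: r + 10k = 3073.414823… → ⌈·⌉ = 3074
j=12: r + 11k = 3363.120705… → ⌈·⌉ = 3364
j=13: r + 12k = 3652.826588… → ⌈·⌉ = 3653
j=14: r + 13k = 3942.532470… → ⌈·⌉ = 3943
j=15: r + 14k = 4232.238352… → ⌈·⌉ = 4233
j=16: r + 15k = 4521.944235… → ⌈·⌉ = 4522
j=17: r + 16k = 4811.650117… → ⌈·⌉ = 4812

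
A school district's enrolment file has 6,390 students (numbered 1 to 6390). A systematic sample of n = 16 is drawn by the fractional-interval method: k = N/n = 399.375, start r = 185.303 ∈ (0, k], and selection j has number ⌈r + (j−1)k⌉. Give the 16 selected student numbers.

j=1: r + 0k = 185.303 → ⌈·⌉ = 186
j=2: r + 1k = 584.678 → ⌈·⌉ = 585
j=3: r + 2k = 984.053 → ⌈·⌉ = 985
j=4: r + 3k = 1383.428 → ⌈·⌉ = 1384
j=5: r + 4k = 1782.803 → ⌈·⌉ = 1783
j=6: r + 5k = 2182.178 → ⌈·⌉ = 2183
j=7: r + 6k = 2581.553 → ⌈·⌉ = 2582
j=8: r + 7k = 2980.928 → ⌈·⌉ = 2981
j=9: r + 8k = 3380.303 → ⌈·⌉ = 3381
j=10: r + 9k = 3779.678 → ⌈·⌉ = 3780
j=11: r + 10k = 4179.053 → ⌈·⌉ = 4180
j=12: r + 11k = 4578.428 → ⌈·⌉ = 4579
j=13: r + 12k = 4977.803 → ⌈·⌉ = 4978
j=14: r + 13k = 5377.178 → ⌈·⌉ = 5378
j=15: r + 14k = 5776.553 → ⌈·⌉ = 5777
j=16: r + 15k = 6175.928 → ⌈·⌉ = 6176

186, 585, 985, 1384, 1783, 2183, 2582, 2981, 3381, 3780, 4180, 4579, 4978, 5378, 5777, 6176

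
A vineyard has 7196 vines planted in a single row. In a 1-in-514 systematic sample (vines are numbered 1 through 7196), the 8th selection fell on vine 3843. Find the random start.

k = 514
r = 3843 − (8−1)×514 = 3843 − 3598 = 245

245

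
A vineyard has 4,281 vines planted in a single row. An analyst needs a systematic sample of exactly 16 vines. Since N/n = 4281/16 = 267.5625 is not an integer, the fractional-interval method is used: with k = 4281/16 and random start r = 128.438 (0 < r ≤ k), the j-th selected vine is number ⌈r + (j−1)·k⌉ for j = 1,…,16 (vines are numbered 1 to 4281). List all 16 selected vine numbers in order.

129, 397, 664, 932, 1199, 1467, 1734, 2002, 2269, 2537, 2805, 3072, 3340, 3607, 3875, 4142

j=1: r + 0k = 128.438 → ⌈·⌉ = 129
j=2: r + 1k = 396.0005 → ⌈·⌉ = 397
j=3: r + 2k = 663.563 → ⌈·⌉ = 664
j=4: r + 3k = 931.1255 → ⌈·⌉ = 932
j=5: r + 4k = 1198.688 → ⌈·⌉ = 1199
j=6: r + 5k = 1466.2505 → ⌈·⌉ = 1467
j=7: r + 6k = 1733.813 → ⌈·⌉ = 1734
j=8: r + 7k = 2001.3755 → ⌈·⌉ = 2002
j=9: r + 8k = 2268.938 → ⌈·⌉ = 2269
j=10: r + 9k = 2536.5005 → ⌈·⌉ = 2537
j=11: r + 10k = 2804.063 → ⌈·⌉ = 2805
j=12: r + 11k = 3071.6255 → ⌈·⌉ = 3072
j=13: r + 12k = 3339.188 → ⌈·⌉ = 3340
j=14: r + 13k = 3606.7505 → ⌈·⌉ = 3607
j=15: r + 14k = 3874.313 → ⌈·⌉ = 3875
j=16: r + 15k = 4141.8755 → ⌈·⌉ = 4142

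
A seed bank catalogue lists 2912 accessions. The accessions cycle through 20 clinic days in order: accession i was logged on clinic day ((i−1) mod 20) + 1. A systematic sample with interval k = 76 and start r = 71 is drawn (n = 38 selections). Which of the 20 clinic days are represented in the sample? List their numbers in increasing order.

Consecutive selections differ by k = 76, so their clinic day numbers differ by 76 mod 20 = 16.
gcd(76, 20) = 4, so the sample visits 20/4 = 5 distinct residues mod 20.
Start 71 is clinic day 11; the clinic days hit are 3, 7, 11, 15, 19.

3, 7, 11, 15, 19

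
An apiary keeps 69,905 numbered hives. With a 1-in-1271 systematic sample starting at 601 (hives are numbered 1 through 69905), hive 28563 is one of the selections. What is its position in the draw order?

23

k = 1271
position = (28563 − 601)/1271 + 1 = 27962/1271 + 1 = 22 + 1 = 23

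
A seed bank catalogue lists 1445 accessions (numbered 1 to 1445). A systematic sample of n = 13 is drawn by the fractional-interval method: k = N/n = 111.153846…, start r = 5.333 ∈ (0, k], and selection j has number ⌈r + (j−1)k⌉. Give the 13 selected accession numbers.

j=1: r + 0k = 5.333 → ⌈·⌉ = 6
j=2: r + 1k = 116.486846… → ⌈·⌉ = 117
j=3: r + 2k = 227.640692… → ⌈·⌉ = 228
j=4: r + 3k = 338.794538… → ⌈·⌉ = 339
j=5: r + 4k = 449.948384… → ⌈·⌉ = 450
j=6: r + 5k = 561.102230… → ⌈·⌉ = 562
j=7: r + 6k = 672.256076… → ⌈·⌉ = 673
j=8: r + 7k = 783.409923… → ⌈·⌉ = 784
j=9: r + 8k = 894.563769… → ⌈·⌉ = 895
j=10: r + 9k = 1005.717615… → ⌈·⌉ = 1006
j=11: r + 10k = 1116.871461… → ⌈·⌉ = 1117
j=12: r + 11k = 1228.025307… → ⌈·⌉ = 1229
j=13: r + 12k = 1339.179153… → ⌈·⌉ = 1340

6, 117, 228, 339, 450, 562, 673, 784, 895, 1006, 1117, 1229, 1340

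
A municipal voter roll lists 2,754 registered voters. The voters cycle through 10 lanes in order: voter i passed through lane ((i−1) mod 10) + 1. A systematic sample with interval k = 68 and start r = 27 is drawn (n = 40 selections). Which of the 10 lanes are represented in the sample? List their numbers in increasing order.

Consecutive selections differ by k = 68, so their lane numbers differ by 68 mod 10 = 8.
gcd(68, 10) = 2, so the sample visits 10/2 = 5 distinct residues mod 10.
Start 27 is lane 7; the lanes hit are 1, 3, 5, 7, 9.

1, 3, 5, 7, 9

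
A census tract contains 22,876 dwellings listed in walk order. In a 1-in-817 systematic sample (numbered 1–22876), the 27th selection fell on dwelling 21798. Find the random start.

k = 817
r = 21798 − (27−1)×817 = 21798 − 21242 = 556

556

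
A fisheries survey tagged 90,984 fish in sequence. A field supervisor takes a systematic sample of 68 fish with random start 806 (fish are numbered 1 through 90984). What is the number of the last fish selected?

k = 90984/68 = 1338
68th selection = r + (68−1)·k = 806 + 67×1338 = 806 + 89646 = 90452

90452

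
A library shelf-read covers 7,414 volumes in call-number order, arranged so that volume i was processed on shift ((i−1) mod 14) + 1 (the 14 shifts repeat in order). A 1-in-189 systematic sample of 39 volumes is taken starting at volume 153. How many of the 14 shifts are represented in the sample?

Consecutive selections differ by k = 189, so their shift numbers differ by 189 mod 14 = 7.
gcd(189, 14) = 7, so the sample visits 14/7 = 2 distinct residues mod 14.
Start 153 is shift 13; the shifts hit are 6, 13.

2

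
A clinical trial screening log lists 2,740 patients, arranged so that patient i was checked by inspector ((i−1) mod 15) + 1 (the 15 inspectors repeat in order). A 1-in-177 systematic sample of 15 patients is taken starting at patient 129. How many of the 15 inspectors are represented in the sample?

5

Consecutive selections differ by k = 177, so their inspector numbers differ by 177 mod 15 = 12.
gcd(177, 15) = 3, so the sample visits 15/3 = 5 distinct residues mod 15.
Start 129 is inspector 9; the inspectors hit are 3, 6, 9, 12, 15.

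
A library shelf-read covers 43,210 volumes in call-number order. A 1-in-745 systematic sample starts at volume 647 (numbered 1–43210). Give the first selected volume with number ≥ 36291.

k = 745
Steps past start: ⌈(36291 − 647)/745⌉ = ⌈35644/745⌉ = 48
Selected volume: 647 + 48×745 = 36407

36407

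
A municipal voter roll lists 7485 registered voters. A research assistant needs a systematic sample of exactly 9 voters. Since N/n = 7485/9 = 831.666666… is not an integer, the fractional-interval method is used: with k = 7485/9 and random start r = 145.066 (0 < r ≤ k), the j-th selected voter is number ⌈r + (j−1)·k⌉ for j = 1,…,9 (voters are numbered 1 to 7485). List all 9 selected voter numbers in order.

146, 977, 1809, 2641, 3472, 4304, 5136, 5967, 6799

j=1: r + 0k = 145.066 → ⌈·⌉ = 146
j=2: r + 1k = 976.732666… → ⌈·⌉ = 977
j=3: r + 2k = 1808.399333… → ⌈·⌉ = 1809
j=4: r + 3k = 2640.066 → ⌈·⌉ = 2641
j=5: r + 4k = 3471.732666… → ⌈·⌉ = 3472
j=6: r + 5k = 4303.399333… → ⌈·⌉ = 4304
j=7: r + 6k = 5135.066 → ⌈·⌉ = 5136
j=8: r + 7k = 5966.732666… → ⌈·⌉ = 5967
j=9: r + 8k = 6798.399333… → ⌈·⌉ = 6799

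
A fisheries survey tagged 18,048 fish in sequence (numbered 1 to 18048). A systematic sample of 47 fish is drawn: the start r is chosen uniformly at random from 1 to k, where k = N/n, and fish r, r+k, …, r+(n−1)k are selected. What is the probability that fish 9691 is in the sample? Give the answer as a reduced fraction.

k = 18048/47 = 384.
Fish 9691 is selected iff r ≡ 9691 (mod 384); exactly one such r in {1,…,384}.
Inclusion probability = 1/384.

1/384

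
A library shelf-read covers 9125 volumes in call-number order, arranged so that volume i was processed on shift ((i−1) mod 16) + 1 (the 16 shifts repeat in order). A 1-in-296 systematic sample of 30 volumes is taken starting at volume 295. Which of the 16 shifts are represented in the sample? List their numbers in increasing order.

7, 15

Consecutive selections differ by k = 296, so their shift numbers differ by 296 mod 16 = 8.
gcd(296, 16) = 8, so the sample visits 16/8 = 2 distinct residues mod 16.
Start 295 is shift 7; the shifts hit are 7, 15.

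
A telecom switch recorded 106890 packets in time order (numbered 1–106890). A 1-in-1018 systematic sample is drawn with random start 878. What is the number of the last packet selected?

k = 1018
105th selection = r + (105−1)·k = 878 + 104×1018 = 878 + 105872 = 106750

106750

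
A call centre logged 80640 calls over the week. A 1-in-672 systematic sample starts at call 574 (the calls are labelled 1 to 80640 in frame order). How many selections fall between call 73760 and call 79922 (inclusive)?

k = 672
First selection ≥ 73760: 574 + ⌈(73760−574)/672⌉·672 = 574 + 109×672 = 73822
Last selection ≤ 79922: 574 + ⌊(79922−574)/672⌋·672 = 574 + 118×672 = 79870
Count = 118 − 109 + 1 = 10

10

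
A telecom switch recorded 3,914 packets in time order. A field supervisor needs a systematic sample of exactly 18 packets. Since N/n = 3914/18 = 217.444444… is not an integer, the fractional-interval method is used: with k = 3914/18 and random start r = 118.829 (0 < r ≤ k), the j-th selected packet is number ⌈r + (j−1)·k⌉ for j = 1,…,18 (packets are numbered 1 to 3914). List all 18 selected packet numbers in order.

119, 337, 554, 772, 989, 1207, 1424, 1641, 1859, 2076, 2294, 2511, 2729, 2946, 3164, 3381, 3598, 3816

j=1: r + 0k = 118.829 → ⌈·⌉ = 119
j=2: r + 1k = 336.273444… → ⌈·⌉ = 337
j=3: r + 2k = 553.717888… → ⌈·⌉ = 554
j=4: r + 3k = 771.162333… → ⌈·⌉ = 772
j=5: r + 4k = 988.606777… → ⌈·⌉ = 989
j=6: r + 5k = 1206.051222… → ⌈·⌉ = 1207
j=7: r + 6k = 1423.495666… → ⌈·⌉ = 1424
j=8: r + 7k = 1640.940111… → ⌈·⌉ = 1641
j=9: r + 8k = 1858.384555… → ⌈·⌉ = 1859
j=10: r + 9k = 2075.829 → ⌈·⌉ = 2076
j=11: r + 10k = 2293.273444… → ⌈·⌉ = 2294
j=12: r + 11k = 2510.717888… → ⌈·⌉ = 2511
j=13: r + 12k = 2728.162333… → ⌈·⌉ = 2729
j=14: r + 13k = 2945.606777… → ⌈·⌉ = 2946
j=15: r + 14k = 3163.051222… → ⌈·⌉ = 3164
j=16: r + 15k = 3380.495666… → ⌈·⌉ = 3381
j=17: r + 16k = 3597.940111… → ⌈·⌉ = 3598
j=18: r + 17k = 3815.384555… → ⌈·⌉ = 3816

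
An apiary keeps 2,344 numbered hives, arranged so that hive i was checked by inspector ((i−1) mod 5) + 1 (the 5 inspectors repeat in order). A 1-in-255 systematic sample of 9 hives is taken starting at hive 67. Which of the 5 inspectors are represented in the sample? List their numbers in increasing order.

Consecutive selections differ by k = 255, so their inspector numbers differ by 255 mod 5 = 0.
gcd(255, 5) = 5, so the sample visits 5/5 = 1 distinct residues mod 5.
Start 67 is inspector 2; the inspectors hit are 2.

2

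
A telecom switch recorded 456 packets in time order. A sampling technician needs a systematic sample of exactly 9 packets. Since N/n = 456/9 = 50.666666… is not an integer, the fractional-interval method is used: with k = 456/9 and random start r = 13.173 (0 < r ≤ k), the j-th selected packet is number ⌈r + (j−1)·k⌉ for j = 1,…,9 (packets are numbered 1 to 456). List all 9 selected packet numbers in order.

j=1: r + 0k = 13.173 → ⌈·⌉ = 14
j=2: r + 1k = 63.839666… → ⌈·⌉ = 64
j=3: r + 2k = 114.506333… → ⌈·⌉ = 115
j=4: r + 3k = 165.173 → ⌈·⌉ = 166
j=5: r + 4k = 215.839666… → ⌈·⌉ = 216
j=6: r + 5k = 266.506333… → ⌈·⌉ = 267
j=7: r + 6k = 317.173 → ⌈·⌉ = 318
j=8: r + 7k = 367.839666… → ⌈·⌉ = 368
j=9: r + 8k = 418.506333… → ⌈·⌉ = 419

14, 64, 115, 166, 216, 267, 318, 368, 419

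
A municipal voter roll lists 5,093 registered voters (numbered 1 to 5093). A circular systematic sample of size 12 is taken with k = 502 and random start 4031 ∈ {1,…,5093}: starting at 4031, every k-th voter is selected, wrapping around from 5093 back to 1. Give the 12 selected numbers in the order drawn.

4031, 4533, 5035, 444, 946, 1448, 1950, 2452, 2954, 3456, 3958, 4460

Selection 1: 4031
Selection 2: 4031 + 502 = 4533
Selection 3: 4533 + 502 = 5035
Selection 4: 5035 + 502 = 5537 → 5537 − 5093 = 444
Selection 5: 444 + 502 = 946
Selection 6: 946 + 502 = 1448
Selection 7: 1448 + 502 = 1950
Selection 8: 1950 + 502 = 2452
Selection 9: 2452 + 502 = 2954
Selection 10: 2954 + 502 = 3456
Selection 11: 3456 + 502 = 3958
Selection 12: 3958 + 502 = 4460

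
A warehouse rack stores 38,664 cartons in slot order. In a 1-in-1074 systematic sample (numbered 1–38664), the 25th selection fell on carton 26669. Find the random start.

k = 1074
r = 26669 − (25−1)×1074 = 26669 − 25776 = 893

893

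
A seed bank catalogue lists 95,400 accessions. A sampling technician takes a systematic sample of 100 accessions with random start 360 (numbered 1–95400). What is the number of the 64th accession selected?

60462

k = 95400/100 = 954
64th selection = r + (64−1)·k = 360 + 63×954 = 360 + 60102 = 60462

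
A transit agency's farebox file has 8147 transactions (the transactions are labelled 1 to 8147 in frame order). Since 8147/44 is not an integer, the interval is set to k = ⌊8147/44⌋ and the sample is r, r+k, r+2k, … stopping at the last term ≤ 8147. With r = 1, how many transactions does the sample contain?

k = ⌊8147/44⌋ = 185
Achieved size = ⌊(8147 − 1)/185⌋ + 1 = ⌊8146/185⌋ + 1 = 44 + 1 = 45
(last selection: 1 + 44×185 = 8141 ≤ 8147; next would be 8326 > 8147)

45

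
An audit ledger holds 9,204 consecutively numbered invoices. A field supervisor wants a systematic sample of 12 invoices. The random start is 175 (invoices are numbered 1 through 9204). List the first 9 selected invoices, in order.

175, 942, 1709, 2476, 3243, 4010, 4777, 5544, 6311

k = N/n = 9204/12 = 767
invoice 1: 175
invoice 2: 175 + 767 = 942
invoice 3: 942 + 767 = 1709
invoice 4: 1709 + 767 = 2476
invoice 5: 2476 + 767 = 3243
invoice 6: 3243 + 767 = 4010
invoice 7: 4010 + 767 = 4777
invoice 8: 4777 + 767 = 5544
invoice 9: 5544 + 767 = 6311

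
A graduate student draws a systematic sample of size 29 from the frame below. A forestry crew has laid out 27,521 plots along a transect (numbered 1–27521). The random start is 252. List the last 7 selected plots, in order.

21130, 22079, 23028, 23977, 24926, 25875, 26824

k = N/n = 27521/29 = 949
23rd selection = 252 + 22×949 = 21130
24th: 21130 + 949 = 22079
25th: 22079 + 949 = 23028
26th: 23028 + 949 = 23977
27th: 23977 + 949 = 24926
28th: 24926 + 949 = 25875
29th: 25875 + 949 = 26824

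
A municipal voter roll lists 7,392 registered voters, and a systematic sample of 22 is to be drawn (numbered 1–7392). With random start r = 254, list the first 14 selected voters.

254, 590, 926, 1262, 1598, 1934, 2270, 2606, 2942, 3278, 3614, 3950, 4286, 4622

k = N/n = 7392/22 = 336
voter 1: 254
voter 2: 254 + 336 = 590
voter 3: 590 + 336 = 926
voter 4: 926 + 336 = 1262
voter 5: 1262 + 336 = 1598
voter 6: 1598 + 336 = 1934
voter 7: 1934 + 336 = 2270
voter 8: 2270 + 336 = 2606
voter 9: 2606 + 336 = 2942
voter 10: 2942 + 336 = 3278
voter 11: 3278 + 336 = 3614
voter 12: 3614 + 336 = 3950
voter 13: 3950 + 336 = 4286
voter 14: 4286 + 336 = 4622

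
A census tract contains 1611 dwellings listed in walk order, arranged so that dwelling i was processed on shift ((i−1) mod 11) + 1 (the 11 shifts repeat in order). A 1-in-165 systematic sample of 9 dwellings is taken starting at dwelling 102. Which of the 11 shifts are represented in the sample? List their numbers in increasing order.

3

Consecutive selections differ by k = 165, so their shift numbers differ by 165 mod 11 = 0.
gcd(165, 11) = 11, so the sample visits 11/11 = 1 distinct residues mod 11.
Start 102 is shift 3; the shifts hit are 3.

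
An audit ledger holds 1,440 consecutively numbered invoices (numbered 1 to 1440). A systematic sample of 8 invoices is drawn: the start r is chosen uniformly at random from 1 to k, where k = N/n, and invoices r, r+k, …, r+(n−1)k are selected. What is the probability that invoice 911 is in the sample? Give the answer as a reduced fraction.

1/180

k = 1440/8 = 180.
Invoice 911 is selected iff r ≡ 911 (mod 180); exactly one such r in {1,…,180}.
Inclusion probability = 1/180.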